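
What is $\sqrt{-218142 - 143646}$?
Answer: $2 i \sqrt{90447} \approx 601.49 i$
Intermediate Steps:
$\sqrt{-218142 - 143646} = \sqrt{-361788} = 2 i \sqrt{90447}$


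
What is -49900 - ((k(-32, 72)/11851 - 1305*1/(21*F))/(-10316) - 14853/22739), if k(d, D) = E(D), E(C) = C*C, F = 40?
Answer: -158534760847105751/3177090897056 ≈ -49899.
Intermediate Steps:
E(C) = C**2
k(d, D) = D**2
-49900 - ((k(-32, 72)/11851 - 1305*1/(21*F))/(-10316) - 14853/22739) = -49900 - ((72**2/11851 - 1305/(40*21))/(-10316) - 14853/22739) = -49900 - ((5184*(1/11851) - 1305/840)*(-1/10316) - 14853*1/22739) = -49900 - ((5184/11851 - 1305*1/840)*(-1/10316) - 14853/22739) = -49900 - ((5184/11851 - 87/56)*(-1/10316) - 14853/22739) = -49900 - (-15117/13544*(-1/10316) - 14853/22739) = -49900 - (15117/139719904 - 14853/22739) = -49900 - 1*(-2074915988649/3177090897056) = -49900 + 2074915988649/3177090897056 = -158534760847105751/3177090897056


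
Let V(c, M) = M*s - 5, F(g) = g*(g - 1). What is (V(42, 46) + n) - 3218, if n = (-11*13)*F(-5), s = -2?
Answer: -7605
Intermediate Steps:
F(g) = g*(-1 + g)
V(c, M) = -5 - 2*M (V(c, M) = M*(-2) - 5 = -2*M - 5 = -5 - 2*M)
n = -4290 (n = (-11*13)*(-5*(-1 - 5)) = -(-715)*(-6) = -143*30 = -4290)
(V(42, 46) + n) - 3218 = ((-5 - 2*46) - 4290) - 3218 = ((-5 - 92) - 4290) - 3218 = (-97 - 4290) - 3218 = -4387 - 3218 = -7605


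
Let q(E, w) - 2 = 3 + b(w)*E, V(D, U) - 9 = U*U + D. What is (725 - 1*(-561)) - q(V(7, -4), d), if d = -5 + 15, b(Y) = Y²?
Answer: -1919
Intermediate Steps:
V(D, U) = 9 + D + U² (V(D, U) = 9 + (U*U + D) = 9 + (U² + D) = 9 + (D + U²) = 9 + D + U²)
d = 10
q(E, w) = 5 + E*w² (q(E, w) = 2 + (3 + w²*E) = 2 + (3 + E*w²) = 5 + E*w²)
(725 - 1*(-561)) - q(V(7, -4), d) = (725 - 1*(-561)) - (5 + (9 + 7 + (-4)²)*10²) = (725 + 561) - (5 + (9 + 7 + 16)*100) = 1286 - (5 + 32*100) = 1286 - (5 + 3200) = 1286 - 1*3205 = 1286 - 3205 = -1919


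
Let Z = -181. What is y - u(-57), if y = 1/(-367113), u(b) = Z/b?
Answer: -22149170/6975147 ≈ -3.1754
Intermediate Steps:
u(b) = -181/b
y = -1/367113 ≈ -2.7240e-6
y - u(-57) = -1/367113 - (-181)/(-57) = -1/367113 - (-181)*(-1)/57 = -1/367113 - 1*181/57 = -1/367113 - 181/57 = -22149170/6975147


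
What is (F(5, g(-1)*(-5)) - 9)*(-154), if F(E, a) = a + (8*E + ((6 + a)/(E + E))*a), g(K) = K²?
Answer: -3927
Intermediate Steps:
F(E, a) = a + 8*E + a*(6 + a)/(2*E) (F(E, a) = a + (8*E + ((6 + a)/((2*E)))*a) = a + (8*E + ((6 + a)*(1/(2*E)))*a) = a + (8*E + ((6 + a)/(2*E))*a) = a + (8*E + a*(6 + a)/(2*E)) = a + 8*E + a*(6 + a)/(2*E))
(F(5, g(-1)*(-5)) - 9)*(-154) = ((((-1)²*(-5))²/2 + 3*((-1)²*(-5)) + 5*((-1)²*(-5) + 8*5))/5 - 9)*(-154) = (((1*(-5))²/2 + 3*(1*(-5)) + 5*(1*(-5) + 40))/5 - 9)*(-154) = (((½)*(-5)² + 3*(-5) + 5*(-5 + 40))/5 - 9)*(-154) = (((½)*25 - 15 + 5*35)/5 - 9)*(-154) = ((25/2 - 15 + 175)/5 - 9)*(-154) = ((⅕)*(345/2) - 9)*(-154) = (69/2 - 9)*(-154) = (51/2)*(-154) = -3927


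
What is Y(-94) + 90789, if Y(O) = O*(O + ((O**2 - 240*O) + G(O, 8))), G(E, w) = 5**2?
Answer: -2853949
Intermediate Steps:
G(E, w) = 25
Y(O) = O*(25 + O**2 - 239*O) (Y(O) = O*(O + ((O**2 - 240*O) + 25)) = O*(O + (25 + O**2 - 240*O)) = O*(25 + O**2 - 239*O))
Y(-94) + 90789 = -94*(25 + (-94)**2 - 239*(-94)) + 90789 = -94*(25 + 8836 + 22466) + 90789 = -94*31327 + 90789 = -2944738 + 90789 = -2853949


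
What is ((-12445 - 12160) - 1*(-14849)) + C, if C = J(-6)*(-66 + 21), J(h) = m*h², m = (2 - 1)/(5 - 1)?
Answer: -10161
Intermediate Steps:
m = ¼ (m = 1/4 = 1*(¼) = ¼ ≈ 0.25000)
J(h) = h²/4
C = -405 (C = ((¼)*(-6)²)*(-66 + 21) = ((¼)*36)*(-45) = 9*(-45) = -405)
((-12445 - 12160) - 1*(-14849)) + C = ((-12445 - 12160) - 1*(-14849)) - 405 = (-24605 + 14849) - 405 = -9756 - 405 = -10161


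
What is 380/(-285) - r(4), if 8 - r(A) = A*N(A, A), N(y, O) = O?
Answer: 20/3 ≈ 6.6667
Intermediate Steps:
r(A) = 8 - A**2 (r(A) = 8 - A*A = 8 - A**2)
380/(-285) - r(4) = 380/(-285) - (8 - 1*4**2) = 380*(-1/285) - (8 - 1*16) = -4/3 - (8 - 16) = -4/3 - 1*(-8) = -4/3 + 8 = 20/3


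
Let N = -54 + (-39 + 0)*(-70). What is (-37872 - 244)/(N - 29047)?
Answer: 38116/26371 ≈ 1.4454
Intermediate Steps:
N = 2676 (N = -54 - 39*(-70) = -54 + 2730 = 2676)
(-37872 - 244)/(N - 29047) = (-37872 - 244)/(2676 - 29047) = -38116/(-26371) = -38116*(-1/26371) = 38116/26371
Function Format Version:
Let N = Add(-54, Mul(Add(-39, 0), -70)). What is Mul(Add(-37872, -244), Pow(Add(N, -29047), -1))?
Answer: Rational(38116, 26371) ≈ 1.4454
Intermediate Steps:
N = 2676 (N = Add(-54, Mul(-39, -70)) = Add(-54, 2730) = 2676)
Mul(Add(-37872, -244), Pow(Add(N, -29047), -1)) = Mul(Add(-37872, -244), Pow(Add(2676, -29047), -1)) = Mul(-38116, Pow(-26371, -1)) = Mul(-38116, Rational(-1, 26371)) = Rational(38116, 26371)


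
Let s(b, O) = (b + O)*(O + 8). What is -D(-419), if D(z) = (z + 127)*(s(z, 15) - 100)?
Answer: -2742464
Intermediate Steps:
s(b, O) = (8 + O)*(O + b) (s(b, O) = (O + b)*(8 + O) = (8 + O)*(O + b))
D(z) = (127 + z)*(245 + 23*z) (D(z) = (z + 127)*((15² + 8*15 + 8*z + 15*z) - 100) = (127 + z)*((225 + 120 + 8*z + 15*z) - 100) = (127 + z)*((345 + 23*z) - 100) = (127 + z)*(245 + 23*z))
-D(-419) = -(31115 + 23*(-419)² + 3166*(-419)) = -(31115 + 23*175561 - 1326554) = -(31115 + 4037903 - 1326554) = -1*2742464 = -2742464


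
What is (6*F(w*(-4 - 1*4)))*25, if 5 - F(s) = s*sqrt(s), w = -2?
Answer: -8850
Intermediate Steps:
F(s) = 5 - s**(3/2) (F(s) = 5 - s*sqrt(s) = 5 - s**(3/2))
(6*F(w*(-4 - 1*4)))*25 = (6*(5 - (-2*(-4 - 1*4))**(3/2)))*25 = (6*(5 - (-2*(-4 - 4))**(3/2)))*25 = (6*(5 - (-2*(-8))**(3/2)))*25 = (6*(5 - 16**(3/2)))*25 = (6*(5 - 1*64))*25 = (6*(5 - 64))*25 = (6*(-59))*25 = -354*25 = -8850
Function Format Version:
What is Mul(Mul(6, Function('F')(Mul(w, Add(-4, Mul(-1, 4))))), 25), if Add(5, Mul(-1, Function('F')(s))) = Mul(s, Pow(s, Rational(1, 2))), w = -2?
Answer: -8850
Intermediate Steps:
Function('F')(s) = Add(5, Mul(-1, Pow(s, Rational(3, 2)))) (Function('F')(s) = Add(5, Mul(-1, Mul(s, Pow(s, Rational(1, 2))))) = Add(5, Mul(-1, Pow(s, Rational(3, 2)))))
Mul(Mul(6, Function('F')(Mul(w, Add(-4, Mul(-1, 4))))), 25) = Mul(Mul(6, Add(5, Mul(-1, Pow(Mul(-2, Add(-4, Mul(-1, 4))), Rational(3, 2))))), 25) = Mul(Mul(6, Add(5, Mul(-1, Pow(Mul(-2, Add(-4, -4)), Rational(3, 2))))), 25) = Mul(Mul(6, Add(5, Mul(-1, Pow(Mul(-2, -8), Rational(3, 2))))), 25) = Mul(Mul(6, Add(5, Mul(-1, Pow(16, Rational(3, 2))))), 25) = Mul(Mul(6, Add(5, Mul(-1, 64))), 25) = Mul(Mul(6, Add(5, -64)), 25) = Mul(Mul(6, -59), 25) = Mul(-354, 25) = -8850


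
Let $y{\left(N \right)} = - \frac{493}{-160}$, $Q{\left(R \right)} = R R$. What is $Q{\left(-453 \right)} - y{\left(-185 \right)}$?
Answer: $\frac{32832947}{160} \approx 2.0521 \cdot 10^{5}$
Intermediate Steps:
$Q{\left(R \right)} = R^{2}$
$y{\left(N \right)} = \frac{493}{160}$ ($y{\left(N \right)} = \left(-493\right) \left(- \frac{1}{160}\right) = \frac{493}{160}$)
$Q{\left(-453 \right)} - y{\left(-185 \right)} = \left(-453\right)^{2} - \frac{493}{160} = 205209 - \frac{493}{160} = \frac{32832947}{160}$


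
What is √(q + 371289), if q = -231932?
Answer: √139357 ≈ 373.31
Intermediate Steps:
√(q + 371289) = √(-231932 + 371289) = √139357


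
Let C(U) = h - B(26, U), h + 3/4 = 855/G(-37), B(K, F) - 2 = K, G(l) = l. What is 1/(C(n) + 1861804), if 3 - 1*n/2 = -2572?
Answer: 148/275539317 ≈ 5.3713e-7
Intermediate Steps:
n = 5150 (n = 6 - 2*(-2572) = 6 + 5144 = 5150)
B(K, F) = 2 + K
h = -3531/148 (h = -¾ + 855/(-37) = -¾ + 855*(-1/37) = -¾ - 855/37 = -3531/148 ≈ -23.858)
C(U) = -7675/148 (C(U) = -3531/148 - (2 + 26) = -3531/148 - 1*28 = -3531/148 - 28 = -7675/148)
1/(C(n) + 1861804) = 1/(-7675/148 + 1861804) = 1/(275539317/148) = 148/275539317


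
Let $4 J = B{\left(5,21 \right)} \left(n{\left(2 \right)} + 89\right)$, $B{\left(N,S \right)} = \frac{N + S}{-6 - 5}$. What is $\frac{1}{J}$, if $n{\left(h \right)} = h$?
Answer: $- \frac{22}{1183} \approx -0.018597$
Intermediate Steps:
$B{\left(N,S \right)} = - \frac{N}{11} - \frac{S}{11}$ ($B{\left(N,S \right)} = \frac{N + S}{-11} = \left(N + S\right) \left(- \frac{1}{11}\right) = - \frac{N}{11} - \frac{S}{11}$)
$J = - \frac{1183}{22}$ ($J = \frac{\left(\left(- \frac{1}{11}\right) 5 - \frac{21}{11}\right) \left(2 + 89\right)}{4} = \frac{\left(- \frac{5}{11} - \frac{21}{11}\right) 91}{4} = \frac{\left(- \frac{26}{11}\right) 91}{4} = \frac{1}{4} \left(- \frac{2366}{11}\right) = - \frac{1183}{22} \approx -53.773$)
$\frac{1}{J} = \frac{1}{- \frac{1183}{22}} = - \frac{22}{1183}$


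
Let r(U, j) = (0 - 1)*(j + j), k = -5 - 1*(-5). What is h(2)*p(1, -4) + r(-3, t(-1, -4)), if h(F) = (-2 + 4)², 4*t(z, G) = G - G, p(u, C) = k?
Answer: 0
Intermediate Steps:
k = 0 (k = -5 + 5 = 0)
p(u, C) = 0
t(z, G) = 0 (t(z, G) = (G - G)/4 = (¼)*0 = 0)
r(U, j) = -2*j
h(F) = 4 (h(F) = 2² = 4)
h(2)*p(1, -4) + r(-3, t(-1, -4)) = 4*0 - 2*0 = 0 + 0 = 0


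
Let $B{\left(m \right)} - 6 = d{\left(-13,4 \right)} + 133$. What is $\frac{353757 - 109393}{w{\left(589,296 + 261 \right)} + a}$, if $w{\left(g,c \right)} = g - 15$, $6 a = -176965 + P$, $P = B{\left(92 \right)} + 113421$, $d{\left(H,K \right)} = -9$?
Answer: $- \frac{244364}{9995} \approx -24.449$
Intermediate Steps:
$B{\left(m \right)} = 130$ ($B{\left(m \right)} = 6 + \left(-9 + 133\right) = 6 + 124 = 130$)
$P = 113551$ ($P = 130 + 113421 = 113551$)
$a = -10569$ ($a = \frac{-176965 + 113551}{6} = \frac{1}{6} \left(-63414\right) = -10569$)
$w{\left(g,c \right)} = -15 + g$
$\frac{353757 - 109393}{w{\left(589,296 + 261 \right)} + a} = \frac{353757 - 109393}{\left(-15 + 589\right) - 10569} = \frac{244364}{574 - 10569} = \frac{244364}{-9995} = 244364 \left(- \frac{1}{9995}\right) = - \frac{244364}{9995}$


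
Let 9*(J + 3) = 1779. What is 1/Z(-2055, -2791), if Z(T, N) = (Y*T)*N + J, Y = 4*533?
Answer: 3/36684290564 ≈ 8.1779e-11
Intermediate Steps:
J = 584/3 (J = -3 + (1/9)*1779 = -3 + 593/3 = 584/3 ≈ 194.67)
Y = 2132
Z(T, N) = 584/3 + 2132*N*T (Z(T, N) = (2132*T)*N + 584/3 = 2132*N*T + 584/3 = 584/3 + 2132*N*T)
1/Z(-2055, -2791) = 1/(584/3 + 2132*(-2791)*(-2055)) = 1/(584/3 + 12228096660) = 1/(36684290564/3) = 3/36684290564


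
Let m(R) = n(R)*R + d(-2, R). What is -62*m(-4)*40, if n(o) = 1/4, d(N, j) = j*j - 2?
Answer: -32240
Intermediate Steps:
d(N, j) = -2 + j² (d(N, j) = j² - 2 = -2 + j²)
n(o) = ¼
m(R) = -2 + R² + R/4 (m(R) = R/4 + (-2 + R²) = -2 + R² + R/4)
-62*m(-4)*40 = -62*(-2 + (-4)² + (¼)*(-4))*40 = -62*(-2 + 16 - 1)*40 = -62*13*40 = -806*40 = -32240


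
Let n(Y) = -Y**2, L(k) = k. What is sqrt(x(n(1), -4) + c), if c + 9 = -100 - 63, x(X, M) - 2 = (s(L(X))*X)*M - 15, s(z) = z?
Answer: 3*I*sqrt(21) ≈ 13.748*I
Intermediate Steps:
x(X, M) = -13 + M*X**2 (x(X, M) = 2 + ((X*X)*M - 15) = 2 + (X**2*M - 15) = 2 + (M*X**2 - 15) = 2 + (-15 + M*X**2) = -13 + M*X**2)
c = -172 (c = -9 + (-100 - 63) = -9 - 163 = -172)
sqrt(x(n(1), -4) + c) = sqrt((-13 - 4*(-1*1**2)**2) - 172) = sqrt((-13 - 4*(-1*1)**2) - 172) = sqrt((-13 - 4*(-1)**2) - 172) = sqrt((-13 - 4*1) - 172) = sqrt((-13 - 4) - 172) = sqrt(-17 - 172) = sqrt(-189) = 3*I*sqrt(21)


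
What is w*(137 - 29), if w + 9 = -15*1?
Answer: -2592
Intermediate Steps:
w = -24 (w = -9 - 15*1 = -9 - 15 = -24)
w*(137 - 29) = -24*(137 - 29) = -24*108 = -2592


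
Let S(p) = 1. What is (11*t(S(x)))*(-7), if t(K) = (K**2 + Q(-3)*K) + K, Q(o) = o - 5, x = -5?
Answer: 462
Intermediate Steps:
Q(o) = -5 + o
t(K) = K**2 - 7*K (t(K) = (K**2 + (-5 - 3)*K) + K = (K**2 - 8*K) + K = K**2 - 7*K)
(11*t(S(x)))*(-7) = (11*(1*(-7 + 1)))*(-7) = (11*(1*(-6)))*(-7) = (11*(-6))*(-7) = -66*(-7) = 462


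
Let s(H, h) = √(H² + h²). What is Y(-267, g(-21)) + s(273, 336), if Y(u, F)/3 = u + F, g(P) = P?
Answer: -864 + 105*√17 ≈ -431.07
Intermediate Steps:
Y(u, F) = 3*F + 3*u (Y(u, F) = 3*(u + F) = 3*(F + u) = 3*F + 3*u)
Y(-267, g(-21)) + s(273, 336) = (3*(-21) + 3*(-267)) + √(273² + 336²) = (-63 - 801) + √(74529 + 112896) = -864 + √187425 = -864 + 105*√17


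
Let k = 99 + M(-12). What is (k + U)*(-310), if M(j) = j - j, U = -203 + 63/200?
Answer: 642847/20 ≈ 32142.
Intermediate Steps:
U = -40537/200 (U = -203 + 63*(1/200) = -203 + 63/200 = -40537/200 ≈ -202.69)
M(j) = 0
k = 99 (k = 99 + 0 = 99)
(k + U)*(-310) = (99 - 40537/200)*(-310) = -20737/200*(-310) = 642847/20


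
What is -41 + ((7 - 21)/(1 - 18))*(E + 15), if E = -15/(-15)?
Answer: -473/17 ≈ -27.824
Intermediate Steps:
E = 1 (E = -15*(-1/15) = 1)
-41 + ((7 - 21)/(1 - 18))*(E + 15) = -41 + ((7 - 21)/(1 - 18))*(1 + 15) = -41 - 14/(-17)*16 = -41 - 14*(-1/17)*16 = -41 + (14/17)*16 = -41 + 224/17 = -473/17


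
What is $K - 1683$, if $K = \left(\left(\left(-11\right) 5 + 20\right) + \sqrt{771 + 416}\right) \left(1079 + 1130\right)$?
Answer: $-78998 + 2209 \sqrt{1187} \approx -2891.6$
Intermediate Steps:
$K = -77315 + 2209 \sqrt{1187}$ ($K = \left(\left(-55 + 20\right) + \sqrt{1187}\right) 2209 = \left(-35 + \sqrt{1187}\right) 2209 = -77315 + 2209 \sqrt{1187} \approx -1208.6$)
$K - 1683 = \left(-77315 + 2209 \sqrt{1187}\right) - 1683 = -78998 + 2209 \sqrt{1187}$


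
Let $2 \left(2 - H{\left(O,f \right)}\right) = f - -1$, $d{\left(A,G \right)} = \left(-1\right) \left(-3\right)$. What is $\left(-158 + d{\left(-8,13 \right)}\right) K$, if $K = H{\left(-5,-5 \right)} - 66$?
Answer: $9610$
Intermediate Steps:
$d{\left(A,G \right)} = 3$
$H{\left(O,f \right)} = \frac{3}{2} - \frac{f}{2}$ ($H{\left(O,f \right)} = 2 - \frac{f - -1}{2} = 2 - \frac{f + 1}{2} = 2 - \frac{1 + f}{2} = 2 - \left(\frac{1}{2} + \frac{f}{2}\right) = \frac{3}{2} - \frac{f}{2}$)
$K = -62$ ($K = \left(\frac{3}{2} - - \frac{5}{2}\right) - 66 = \left(\frac{3}{2} + \frac{5}{2}\right) - 66 = 4 - 66 = -62$)
$\left(-158 + d{\left(-8,13 \right)}\right) K = \left(-158 + 3\right) \left(-62\right) = \left(-155\right) \left(-62\right) = 9610$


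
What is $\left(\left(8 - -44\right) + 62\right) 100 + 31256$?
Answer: $42656$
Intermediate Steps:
$\left(\left(8 - -44\right) + 62\right) 100 + 31256 = \left(\left(8 + 44\right) + 62\right) 100 + 31256 = \left(52 + 62\right) 100 + 31256 = 114 \cdot 100 + 31256 = 11400 + 31256 = 42656$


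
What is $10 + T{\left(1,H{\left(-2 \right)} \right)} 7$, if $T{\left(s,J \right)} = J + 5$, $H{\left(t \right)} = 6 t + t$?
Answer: $-53$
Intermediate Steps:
$H{\left(t \right)} = 7 t$
$T{\left(s,J \right)} = 5 + J$
$10 + T{\left(1,H{\left(-2 \right)} \right)} 7 = 10 + \left(5 + 7 \left(-2\right)\right) 7 = 10 + \left(5 - 14\right) 7 = 10 - 63 = -53$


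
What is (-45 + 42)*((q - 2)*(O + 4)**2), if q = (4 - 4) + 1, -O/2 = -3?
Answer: 300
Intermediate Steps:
O = 6 (O = -2*(-3) = 6)
q = 1 (q = 0 + 1 = 1)
(-45 + 42)*((q - 2)*(O + 4)**2) = (-45 + 42)*((1 - 2)*(6 + 4)**2) = -(-3)*10**2 = -(-3)*100 = -3*(-100) = 300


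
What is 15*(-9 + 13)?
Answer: 60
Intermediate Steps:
15*(-9 + 13) = 15*4 = 60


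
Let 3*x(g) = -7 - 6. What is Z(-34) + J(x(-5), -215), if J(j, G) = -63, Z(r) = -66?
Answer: -129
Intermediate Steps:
x(g) = -13/3 (x(g) = (-7 - 6)/3 = (⅓)*(-13) = -13/3)
Z(-34) + J(x(-5), -215) = -66 - 63 = -129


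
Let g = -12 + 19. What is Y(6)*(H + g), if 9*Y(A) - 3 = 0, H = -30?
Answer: -23/3 ≈ -7.6667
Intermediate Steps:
Y(A) = 1/3 (Y(A) = 1/3 + (1/9)*0 = 1/3 + 0 = 1/3)
g = 7
Y(6)*(H + g) = (-30 + 7)/3 = (1/3)*(-23) = -23/3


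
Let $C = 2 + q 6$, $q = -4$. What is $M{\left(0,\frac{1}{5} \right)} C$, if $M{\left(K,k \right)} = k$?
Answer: $- \frac{22}{5} \approx -4.4$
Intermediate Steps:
$C = -22$ ($C = 2 - 24 = -22$)
$M{\left(0,\frac{1}{5} \right)} C = \frac{1}{5} \left(-22\right) = - \frac{22}{5}$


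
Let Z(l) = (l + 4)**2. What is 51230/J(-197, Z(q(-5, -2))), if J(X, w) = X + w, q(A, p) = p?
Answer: -51230/193 ≈ -265.44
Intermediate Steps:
Z(l) = (4 + l)**2
51230/J(-197, Z(q(-5, -2))) = 51230/(-197 + (4 - 2)**2) = 51230/(-197 + 2**2) = 51230/(-197 + 4) = 51230/(-193) = 51230*(-1/193) = -51230/193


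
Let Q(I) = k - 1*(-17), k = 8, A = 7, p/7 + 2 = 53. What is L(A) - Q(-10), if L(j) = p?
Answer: 332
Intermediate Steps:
p = 357 (p = -14 + 7*53 = -14 + 371 = 357)
L(j) = 357
Q(I) = 25 (Q(I) = 8 - 1*(-17) = 8 + 17 = 25)
L(A) - Q(-10) = 357 - 1*25 = 357 - 25 = 332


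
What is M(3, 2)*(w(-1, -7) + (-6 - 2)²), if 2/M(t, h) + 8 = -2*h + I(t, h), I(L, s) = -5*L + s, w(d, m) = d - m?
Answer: -28/5 ≈ -5.6000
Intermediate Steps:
I(L, s) = s - 5*L
M(t, h) = 2/(-8 - h - 5*t) (M(t, h) = 2/(-8 + (-2*h + (h - 5*t))) = 2/(-8 + (-h - 5*t)) = 2/(-8 - h - 5*t))
M(3, 2)*(w(-1, -7) + (-6 - 2)²) = (-2/(8 + 2 + 5*3))*((-1 - 1*(-7)) + (-6 - 2)²) = (-2/(8 + 2 + 15))*((-1 + 7) + (-8)²) = (-2/25)*(6 + 64) = -2*1/25*70 = -2/25*70 = -28/5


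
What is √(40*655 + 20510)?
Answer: 3*√5190 ≈ 216.13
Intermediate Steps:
√(40*655 + 20510) = √(26200 + 20510) = √46710 = 3*√5190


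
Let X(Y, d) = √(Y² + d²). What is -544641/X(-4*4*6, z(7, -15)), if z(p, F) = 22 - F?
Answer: -544641*√10585/10585 ≈ -5293.8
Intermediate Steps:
-544641/X(-4*4*6, z(7, -15)) = -544641/√((-4*4*6)² + (22 - 1*(-15))²) = -544641/√((-16*6)² + (22 + 15)²) = -544641/√((-96)² + 37²) = -544641/√(9216 + 1369) = -544641*√10585/10585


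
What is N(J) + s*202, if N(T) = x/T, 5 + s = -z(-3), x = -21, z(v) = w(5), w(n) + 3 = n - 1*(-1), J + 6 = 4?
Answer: -3211/2 ≈ -1605.5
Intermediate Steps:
J = -2 (J = -6 + 4 = -2)
w(n) = -2 + n (w(n) = -3 + (n - 1*(-1)) = -3 + (n + 1) = -3 + (1 + n) = -2 + n)
z(v) = 3 (z(v) = -2 + 5 = 3)
s = -8 (s = -5 - 1*3 = -5 - 3 = -8)
N(T) = -21/T
N(J) + s*202 = -21/(-2) - 8*202 = -21*(-½) - 1616 = 21/2 - 1616 = -3211/2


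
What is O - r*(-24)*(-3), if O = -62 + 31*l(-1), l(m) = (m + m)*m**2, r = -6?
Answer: 308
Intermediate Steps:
l(m) = 2*m**3 (l(m) = (2*m)*m**2 = 2*m**3)
O = -124 (O = -62 + 31*(2*(-1)**3) = -62 + 31*(2*(-1)) = -62 + 31*(-2) = -62 - 62 = -124)
O - r*(-24)*(-3) = -124 - (-6*(-24))*(-3) = -124 - 144*(-3) = -124 - 1*(-432) = -124 + 432 = 308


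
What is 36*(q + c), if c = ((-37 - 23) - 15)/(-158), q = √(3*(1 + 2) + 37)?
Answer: 1350/79 + 36*√46 ≈ 261.25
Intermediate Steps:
q = √46 (q = √(3*3 + 37) = √(9 + 37) = √46 ≈ 6.7823)
c = 75/158 (c = (-60 - 15)*(-1/158) = -75*(-1/158) = 75/158 ≈ 0.47468)
36*(q + c) = 36*(√46 + 75/158) = 36*(75/158 + √46) = 1350/79 + 36*√46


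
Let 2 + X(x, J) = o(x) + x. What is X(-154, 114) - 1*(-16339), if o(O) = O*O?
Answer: 39899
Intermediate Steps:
o(O) = O²
X(x, J) = -2 + x + x² (X(x, J) = -2 + (x² + x) = -2 + (x + x²) = -2 + x + x²)
X(-154, 114) - 1*(-16339) = (-2 - 154 + (-154)²) - 1*(-16339) = (-2 - 154 + 23716) + 16339 = 23560 + 16339 = 39899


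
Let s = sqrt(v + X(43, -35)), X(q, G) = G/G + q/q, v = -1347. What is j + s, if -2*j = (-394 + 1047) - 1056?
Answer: 403/2 + I*sqrt(1345) ≈ 201.5 + 36.674*I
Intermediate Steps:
X(q, G) = 2 (X(q, G) = 1 + 1 = 2)
s = I*sqrt(1345) (s = sqrt(-1347 + 2) = sqrt(-1345) = I*sqrt(1345) ≈ 36.674*I)
j = 403/2 (j = -((-394 + 1047) - 1056)/2 = -(653 - 1056)/2 = -1/2*(-403) = 403/2 ≈ 201.50)
j + s = 403/2 + I*sqrt(1345)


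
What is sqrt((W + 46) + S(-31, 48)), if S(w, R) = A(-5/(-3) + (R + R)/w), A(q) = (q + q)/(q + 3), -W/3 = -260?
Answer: 3*sqrt(488005)/73 ≈ 28.708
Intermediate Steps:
W = 780 (W = -3*(-260) = 780)
A(q) = 2*q/(3 + q) (A(q) = (2*q)/(3 + q) = 2*q/(3 + q))
S(w, R) = 2*(5/3 + 2*R/w)/(14/3 + 2*R/w) (S(w, R) = 2*(-5/(-3) + (R + R)/w)/(3 + (-5/(-3) + (R + R)/w)) = 2*(-5*(-1/3) + (2*R)/w)/(3 + (-5*(-1/3) + (2*R)/w)) = 2*(5/3 + 2*R/w)/(3 + (5/3 + 2*R/w)) = 2*(5/3 + 2*R/w)/(14/3 + 2*R/w))
sqrt((W + 46) + S(-31, 48)) = sqrt((780 + 46) + (5*(-31) + 6*48)/(3*48 + 7*(-31))) = sqrt(826 + (-155 + 288)/(144 - 217)) = sqrt(826 + 133/(-73)) = sqrt(826 - 1/73*133) = sqrt(826 - 133/73) = sqrt(60165/73) = 3*sqrt(488005)/73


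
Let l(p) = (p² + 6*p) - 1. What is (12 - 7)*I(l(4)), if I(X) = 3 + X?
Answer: 210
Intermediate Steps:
l(p) = -1 + p² + 6*p
(12 - 7)*I(l(4)) = (12 - 7)*(3 + (-1 + 4² + 6*4)) = 5*(3 + (-1 + 16 + 24)) = 5*(3 + 39) = 5*42 = 210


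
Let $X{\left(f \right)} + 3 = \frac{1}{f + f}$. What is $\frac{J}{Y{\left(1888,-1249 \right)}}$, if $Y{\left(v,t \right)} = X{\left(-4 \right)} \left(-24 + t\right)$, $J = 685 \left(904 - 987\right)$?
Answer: $- \frac{90968}{6365} \approx -14.292$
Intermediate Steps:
$X{\left(f \right)} = -3 + \frac{1}{2 f}$ ($X{\left(f \right)} = -3 + \frac{1}{f + f} = -3 + \frac{1}{2 f}$)
$J = -56855$ ($J = 685 \left(-83\right) = -56855$)
$Y{\left(v,t \right)} = 75 - \frac{25 t}{8}$ ($Y{\left(v,t \right)} = \left(-3 + \frac{1}{2 \left(-4\right)}\right) \left(-24 + t\right) = \left(-3 + \frac{1}{2} \left(- \frac{1}{4}\right)\right) \left(-24 + t\right) = \left(-3 - \frac{1}{8}\right) \left(-24 + t\right) = - \frac{25 \left(-24 + t\right)}{8} = 75 - \frac{25 t}{8}$)
$\frac{J}{Y{\left(1888,-1249 \right)}} = - \frac{56855}{75 - - \frac{31225}{8}} = - \frac{56855}{75 + \frac{31225}{8}} = - \frac{56855}{\frac{31825}{8}} = \left(-56855\right) \frac{8}{31825} = - \frac{90968}{6365}$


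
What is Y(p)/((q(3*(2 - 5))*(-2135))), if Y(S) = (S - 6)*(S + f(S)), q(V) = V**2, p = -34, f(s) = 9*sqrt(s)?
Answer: -272/34587 + 8*I*sqrt(34)/3843 ≈ -0.0078642 + 0.012138*I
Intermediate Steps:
Y(S) = (-6 + S)*(S + 9*sqrt(S)) (Y(S) = (S - 6)*(S + 9*sqrt(S)) = (-6 + S)*(S + 9*sqrt(S)))
Y(p)/((q(3*(2 - 5))*(-2135))) = ((-34)**2 - 54*I*sqrt(34) - 6*(-34) + 9*(-34)**(3/2))/(((3*(2 - 5))**2*(-2135))) = (1156 - 54*I*sqrt(34) + 204 + 9*(-34*I*sqrt(34)))/(((3*(-3))**2*(-2135))) = (1156 - 54*I*sqrt(34) + 204 - 306*I*sqrt(34))/(((-9)**2*(-2135))) = (1360 - 360*I*sqrt(34))/((81*(-2135))) = (1360 - 360*I*sqrt(34))/(-172935) = (1360 - 360*I*sqrt(34))*(-1/172935) = -272/34587 + 8*I*sqrt(34)/3843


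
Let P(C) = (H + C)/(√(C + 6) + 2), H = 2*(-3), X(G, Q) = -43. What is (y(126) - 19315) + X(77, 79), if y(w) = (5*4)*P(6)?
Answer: -19358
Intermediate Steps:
H = -6
P(C) = (-6 + C)/(2 + √(6 + C)) (P(C) = (-6 + C)/(√(C + 6) + 2) = (-6 + C)/(√(6 + C) + 2) = (-6 + C)/(2 + √(6 + C)))
y(w) = 0 (y(w) = (5*4)*((-6 + 6)/(2 + √(6 + 6))) = 20*(0/(2 + √12)) = 20*(0/(2 + 2*√3)) = 20*0 = 0)
(y(126) - 19315) + X(77, 79) = (0 - 19315) - 43 = -19315 - 43 = -19358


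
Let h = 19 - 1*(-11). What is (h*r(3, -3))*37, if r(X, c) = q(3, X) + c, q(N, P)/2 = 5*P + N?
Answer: 36630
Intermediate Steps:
h = 30 (h = 19 + 11 = 30)
q(N, P) = 2*N + 10*P (q(N, P) = 2*(5*P + N) = 2*(N + 5*P) = 2*N + 10*P)
r(X, c) = 6 + c + 10*X (r(X, c) = (2*3 + 10*X) + c = (6 + 10*X) + c = 6 + c + 10*X)
(h*r(3, -3))*37 = (30*(6 - 3 + 10*3))*37 = (30*(6 - 3 + 30))*37 = (30*33)*37 = 990*37 = 36630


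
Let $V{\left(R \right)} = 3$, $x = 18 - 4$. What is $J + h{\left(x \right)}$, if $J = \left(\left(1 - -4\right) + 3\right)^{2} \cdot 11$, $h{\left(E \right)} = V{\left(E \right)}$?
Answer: $707$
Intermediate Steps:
$x = 14$
$h{\left(E \right)} = 3$
$J = 704$ ($J = \left(\left(1 + 4\right) + 3\right)^{2} \cdot 11 = \left(5 + 3\right)^{2} \cdot 11 = 8^{2} \cdot 11 = 64 \cdot 11 = 704$)
$J + h{\left(x \right)} = 704 + 3 = 707$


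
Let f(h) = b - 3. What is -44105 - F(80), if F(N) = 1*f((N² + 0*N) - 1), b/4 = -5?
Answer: -44082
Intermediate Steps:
b = -20 (b = 4*(-5) = -20)
f(h) = -23 (f(h) = -20 - 3 = -23)
F(N) = -23 (F(N) = 1*(-23) = -23)
-44105 - F(80) = -44105 - 1*(-23) = -44105 + 23 = -44082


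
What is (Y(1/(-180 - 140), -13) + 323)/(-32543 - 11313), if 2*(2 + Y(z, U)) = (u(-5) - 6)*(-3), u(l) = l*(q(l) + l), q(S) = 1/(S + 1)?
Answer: -2325/350848 ≈ -0.0066268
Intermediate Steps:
q(S) = 1/(1 + S)
u(l) = l*(l + 1/(1 + l)) (u(l) = l*(1/(1 + l) + l) = l*(l + 1/(1 + l)))
Y(z, U) = -259/8 (Y(z, U) = -2 + ((-5*(1 - 5*(1 - 5))/(1 - 5) - 6)*(-3))/2 = -2 + ((-5*(1 - 5*(-4))/(-4) - 6)*(-3))/2 = -2 + ((-5*(-1/4)*(1 + 20) - 6)*(-3))/2 = -2 + ((-5*(-1/4)*21 - 6)*(-3))/2 = -2 + ((105/4 - 6)*(-3))/2 = -2 + ((81/4)*(-3))/2 = -2 + (1/2)*(-243/4) = -2 - 243/8 = -259/8)
(Y(1/(-180 - 140), -13) + 323)/(-32543 - 11313) = (-259/8 + 323)/(-32543 - 11313) = (2325/8)/(-43856) = (2325/8)*(-1/43856) = -2325/350848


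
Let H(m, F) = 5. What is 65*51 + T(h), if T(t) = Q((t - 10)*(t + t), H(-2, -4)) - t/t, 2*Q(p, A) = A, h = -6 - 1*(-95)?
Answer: 6633/2 ≈ 3316.5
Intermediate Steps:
h = 89 (h = -6 + 95 = 89)
Q(p, A) = A/2
T(t) = 3/2 (T(t) = (½)*5 - t/t = 5/2 - 1*1 = 5/2 - 1 = 3/2)
65*51 + T(h) = 65*51 + 3/2 = 3315 + 3/2 = 6633/2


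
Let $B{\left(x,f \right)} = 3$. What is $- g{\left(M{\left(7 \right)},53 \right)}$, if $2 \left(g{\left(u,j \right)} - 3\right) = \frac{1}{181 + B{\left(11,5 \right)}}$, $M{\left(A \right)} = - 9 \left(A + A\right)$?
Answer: $- \frac{1105}{368} \approx -3.0027$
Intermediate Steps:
$M{\left(A \right)} = - 18 A$ ($M{\left(A \right)} = - 9 \cdot 2 A = - 18 A$)
$g{\left(u,j \right)} = \frac{1105}{368}$ ($g{\left(u,j \right)} = 3 + \frac{1}{2 \left(181 + 3\right)} = 3 + \frac{1}{2 \cdot 184} = 3 + \frac{1}{2} \cdot \frac{1}{184} = 3 + \frac{1}{368} = \frac{1105}{368}$)
$- g{\left(M{\left(7 \right)},53 \right)} = \left(-1\right) \frac{1105}{368} = - \frac{1105}{368}$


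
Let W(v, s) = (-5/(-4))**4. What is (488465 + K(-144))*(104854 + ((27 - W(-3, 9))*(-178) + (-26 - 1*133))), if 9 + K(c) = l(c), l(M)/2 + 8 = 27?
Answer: 3136477577999/64 ≈ 4.9007e+10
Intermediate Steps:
W(v, s) = 625/256 (W(v, s) = (-5*(-1/4))**4 = (5/4)**4 = 625/256)
l(M) = 38 (l(M) = -16 + 2*27 = -16 + 54 = 38)
K(c) = 29 (K(c) = -9 + 38 = 29)
(488465 + K(-144))*(104854 + ((27 - W(-3, 9))*(-178) + (-26 - 1*133))) = (488465 + 29)*(104854 + ((27 - 1*625/256)*(-178) + (-26 - 1*133))) = 488494*(104854 + ((27 - 625/256)*(-178) + (-26 - 133))) = 488494*(104854 + ((6287/256)*(-178) - 159)) = 488494*(104854 + (-559543/128 - 159)) = 488494*(104854 - 579895/128) = 488494*(12841417/128) = 3136477577999/64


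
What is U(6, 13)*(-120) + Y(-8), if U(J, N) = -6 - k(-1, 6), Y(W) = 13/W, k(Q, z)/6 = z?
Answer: 40307/8 ≈ 5038.4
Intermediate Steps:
k(Q, z) = 6*z
U(J, N) = -42 (U(J, N) = -6 - 6*6 = -6 - 1*36 = -6 - 36 = -42)
U(6, 13)*(-120) + Y(-8) = -42*(-120) + 13/(-8) = 5040 + 13*(-⅛) = 5040 - 13/8 = 40307/8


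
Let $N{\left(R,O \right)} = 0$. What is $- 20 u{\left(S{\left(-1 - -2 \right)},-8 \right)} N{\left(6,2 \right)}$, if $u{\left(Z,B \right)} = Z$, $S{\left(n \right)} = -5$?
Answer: $0$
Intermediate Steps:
$- 20 u{\left(S{\left(-1 - -2 \right)},-8 \right)} N{\left(6,2 \right)} = \left(-20\right) \left(-5\right) 0 = 100 \cdot 0 = 0$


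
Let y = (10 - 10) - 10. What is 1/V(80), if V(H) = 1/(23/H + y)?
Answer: -777/80 ≈ -9.7125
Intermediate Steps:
y = -10 (y = 0 - 10 = -10)
V(H) = 1/(-10 + 23/H) (V(H) = 1/(23/H - 10) = 1/(-10 + 23/H))
1/V(80) = 1/(80/(23 - 10*80)) = 1/(80/(23 - 800)) = 1/(80/(-777)) = 1/(80*(-1/777)) = 1/(-80/777) = -777/80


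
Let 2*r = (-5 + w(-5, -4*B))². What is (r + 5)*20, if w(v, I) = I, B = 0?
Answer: 350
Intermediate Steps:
r = 25/2 (r = (-5 - 4*0)²/2 = (-5 + 0)²/2 = (½)*(-5)² = (½)*25 = 25/2 ≈ 12.500)
(r + 5)*20 = (25/2 + 5)*20 = (35/2)*20 = 350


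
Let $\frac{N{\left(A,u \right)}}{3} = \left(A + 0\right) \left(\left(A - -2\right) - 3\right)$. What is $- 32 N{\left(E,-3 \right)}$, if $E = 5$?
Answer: $-1920$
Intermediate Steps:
$N{\left(A,u \right)} = 3 A \left(-1 + A\right)$ ($N{\left(A,u \right)} = 3 \left(A + 0\right) \left(\left(A - -2\right) - 3\right) = 3 A \left(\left(A + 2\right) - 3\right) = 3 A \left(\left(2 + A\right) - 3\right) = 3 A \left(-1 + A\right)$)
$- 32 N{\left(E,-3 \right)} = - 32 \cdot 3 \cdot 5 \left(-1 + 5\right) = - 32 \cdot 3 \cdot 5 \cdot 4 = \left(-32\right) 60 = -1920$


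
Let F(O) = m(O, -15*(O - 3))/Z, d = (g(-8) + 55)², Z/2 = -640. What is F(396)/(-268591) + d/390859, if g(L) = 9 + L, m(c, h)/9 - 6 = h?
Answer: 151061406203/19196564053760 ≈ 0.0078692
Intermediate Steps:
m(c, h) = 54 + 9*h
Z = -1280 (Z = 2*(-640) = -1280)
d = 3136 (d = ((9 - 8) + 55)² = (1 + 55)² = 56² = 3136)
F(O) = -459/1280 + 27*O/256 (F(O) = (54 + 9*(-15*(O - 3)))/(-1280) = (54 + 9*(-15*(-3 + O)))*(-1/1280) = (54 + 9*(45 - 15*O))*(-1/1280) = (54 + (405 - 135*O))*(-1/1280) = (459 - 135*O)*(-1/1280) = -459/1280 + 27*O/256)
F(396)/(-268591) + d/390859 = (-459/1280 + (27/256)*396)/(-268591) + 3136/390859 = (-459/1280 + 2673/64)*(-1/268591) + 3136*(1/390859) = (53001/1280)*(-1/268591) + 448/55837 = -53001/343796480 + 448/55837 = 151061406203/19196564053760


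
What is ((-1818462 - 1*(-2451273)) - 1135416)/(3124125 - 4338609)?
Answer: 167535/404828 ≈ 0.41384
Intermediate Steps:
((-1818462 - 1*(-2451273)) - 1135416)/(3124125 - 4338609) = ((-1818462 + 2451273) - 1135416)/(-1214484) = (632811 - 1135416)*(-1/1214484) = -502605*(-1/1214484) = 167535/404828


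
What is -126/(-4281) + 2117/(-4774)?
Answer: -2820451/6812498 ≈ -0.41401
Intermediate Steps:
-126/(-4281) + 2117/(-4774) = -126*(-1/4281) + 2117*(-1/4774) = 42/1427 - 2117/4774 = -2820451/6812498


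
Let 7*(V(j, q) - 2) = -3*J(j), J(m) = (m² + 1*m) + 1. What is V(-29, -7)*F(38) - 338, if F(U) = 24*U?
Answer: -2213966/7 ≈ -3.1628e+5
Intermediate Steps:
J(m) = 1 + m + m² (J(m) = (m² + m) + 1 = (m + m²) + 1 = 1 + m + m²)
V(j, q) = 11/7 - 3*j/7 - 3*j²/7 (V(j, q) = 2 + (-3*(1 + j + j²))/7 = 2 + (-3 - 3*j - 3*j²)/7 = 2 + (-3/7 - 3*j/7 - 3*j²/7) = 11/7 - 3*j/7 - 3*j²/7)
V(-29, -7)*F(38) - 338 = (11/7 - 3/7*(-29) - 3/7*(-29)²)*(24*38) - 338 = (11/7 + 87/7 - 3/7*841)*912 - 338 = (11/7 + 87/7 - 2523/7)*912 - 338 = -2425/7*912 - 338 = -2211600/7 - 338 = -2213966/7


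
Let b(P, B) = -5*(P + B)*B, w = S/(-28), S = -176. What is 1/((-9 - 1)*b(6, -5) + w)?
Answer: -7/1706 ≈ -0.0041032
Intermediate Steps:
w = 44/7 (w = -176/(-28) = -176*(-1/28) = 44/7 ≈ 6.2857)
b(P, B) = -5*B*(B + P) (b(P, B) = -5*(B + P)*B = -5*B*(B + P))
1/((-9 - 1)*b(6, -5) + w) = 1/((-9 - 1)*(-5*(-5)*(-5 + 6)) + 44/7) = 1/(-(-50)*(-5) + 44/7) = 1/(-10*25 + 44/7) = 1/(-250 + 44/7) = 1/(-1706/7) = -7/1706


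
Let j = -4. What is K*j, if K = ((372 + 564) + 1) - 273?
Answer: -2656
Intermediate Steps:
K = 664 (K = (936 + 1) - 273 = 937 - 273 = 664)
K*j = 664*(-4) = -2656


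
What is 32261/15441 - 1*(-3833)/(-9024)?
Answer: 25770879/15482176 ≈ 1.6646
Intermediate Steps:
32261/15441 - 1*(-3833)/(-9024) = 32261*(1/15441) + 3833*(-1/9024) = 32261/15441 - 3833/9024 = 25770879/15482176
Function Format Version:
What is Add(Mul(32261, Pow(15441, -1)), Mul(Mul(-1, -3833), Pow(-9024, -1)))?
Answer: Rational(25770879, 15482176) ≈ 1.6646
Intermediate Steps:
Add(Mul(32261, Pow(15441, -1)), Mul(Mul(-1, -3833), Pow(-9024, -1))) = Add(Mul(32261, Rational(1, 15441)), Mul(3833, Rational(-1, 9024))) = Add(Rational(32261, 15441), Rational(-3833, 9024)) = Rational(25770879, 15482176)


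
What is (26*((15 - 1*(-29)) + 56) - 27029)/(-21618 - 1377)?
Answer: 8143/7665 ≈ 1.0624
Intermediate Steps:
(26*((15 - 1*(-29)) + 56) - 27029)/(-21618 - 1377) = (26*((15 + 29) + 56) - 27029)/(-22995) = (26*(44 + 56) - 27029)*(-1/22995) = (26*100 - 27029)*(-1/22995) = (2600 - 27029)*(-1/22995) = -24429*(-1/22995) = 8143/7665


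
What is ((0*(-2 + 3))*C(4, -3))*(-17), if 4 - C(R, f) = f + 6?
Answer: 0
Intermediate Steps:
C(R, f) = -2 - f (C(R, f) = 4 - (f + 6) = 4 - (6 + f) = 4 + (-6 - f) = -2 - f)
((0*(-2 + 3))*C(4, -3))*(-17) = ((0*(-2 + 3))*(-2 - 1*(-3)))*(-17) = ((0*1)*(-2 + 3))*(-17) = (0*1)*(-17) = 0*(-17) = 0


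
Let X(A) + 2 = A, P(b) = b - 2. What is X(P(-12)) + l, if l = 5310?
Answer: 5294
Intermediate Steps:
P(b) = -2 + b
X(A) = -2 + A
X(P(-12)) + l = (-2 + (-2 - 12)) + 5310 = (-2 - 14) + 5310 = -16 + 5310 = 5294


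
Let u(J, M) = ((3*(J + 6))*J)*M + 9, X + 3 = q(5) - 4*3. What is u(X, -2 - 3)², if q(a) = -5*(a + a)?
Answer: 3308090256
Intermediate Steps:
q(a) = -10*a
X = -65 (X = -3 + (-10*5 - 4*3) = -3 + (-50 - 12) = -3 - 62 = -65)
u(J, M) = 9 + J*M*(18 + 3*J) (u(J, M) = ((3*(6 + J))*J)*M + 9 = ((18 + 3*J)*J)*M + 9 = (J*(18 + 3*J))*M + 9 = J*M*(18 + 3*J) + 9 = 9 + J*M*(18 + 3*J))
u(X, -2 - 3)² = (9 + 3*(-2 - 3)*(-65)² + 18*(-65)*(-2 - 3))² = (9 + 3*(-5)*4225 + 18*(-65)*(-5))² = (9 - 63375 + 5850)² = (-57516)² = 3308090256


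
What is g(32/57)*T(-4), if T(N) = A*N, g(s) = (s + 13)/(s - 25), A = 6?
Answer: 18552/1393 ≈ 13.318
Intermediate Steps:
g(s) = (13 + s)/(-25 + s)
T(N) = 6*N
g(32/57)*T(-4) = ((13 + 32/57)/(-25 + 32/57))*(6*(-4)) = ((13 + 32*(1/57))/(-25 + 32*(1/57)))*(-24) = ((13 + 32/57)/(-25 + 32/57))*(-24) = ((773/57)/(-1393/57))*(-24) = -57/1393*773/57*(-24) = -773/1393*(-24) = 18552/1393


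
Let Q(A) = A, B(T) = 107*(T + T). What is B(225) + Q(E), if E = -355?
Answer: 47795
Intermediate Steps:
B(T) = 214*T (B(T) = 107*(2*T) = 214*T)
B(225) + Q(E) = 214*225 - 355 = 48150 - 355 = 47795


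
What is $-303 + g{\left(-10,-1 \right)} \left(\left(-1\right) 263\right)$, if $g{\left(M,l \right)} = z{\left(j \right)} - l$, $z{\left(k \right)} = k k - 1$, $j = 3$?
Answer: $-2670$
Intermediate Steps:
$z{\left(k \right)} = -1 + k^{2}$ ($z{\left(k \right)} = k^{2} - 1 = -1 + k^{2}$)
$g{\left(M,l \right)} = 8 - l$ ($g{\left(M,l \right)} = \left(-1 + 3^{2}\right) - l = \left(-1 + 9\right) - l = 8 - l$)
$-303 + g{\left(-10,-1 \right)} \left(\left(-1\right) 263\right) = -303 + \left(8 - -1\right) \left(\left(-1\right) 263\right) = -303 + \left(8 + 1\right) \left(-263\right) = -303 + 9 \left(-263\right) = -303 - 2367 = -2670$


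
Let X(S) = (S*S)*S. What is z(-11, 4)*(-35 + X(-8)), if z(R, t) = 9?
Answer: -4923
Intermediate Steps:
X(S) = S³ (X(S) = S²*S = S³)
z(-11, 4)*(-35 + X(-8)) = 9*(-35 + (-8)³) = 9*(-35 - 512) = 9*(-547) = -4923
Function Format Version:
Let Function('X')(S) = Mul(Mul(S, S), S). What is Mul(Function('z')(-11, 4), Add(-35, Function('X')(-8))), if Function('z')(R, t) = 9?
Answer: -4923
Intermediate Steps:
Function('X')(S) = Pow(S, 3) (Function('X')(S) = Mul(Pow(S, 2), S) = Pow(S, 3))
Mul(Function('z')(-11, 4), Add(-35, Function('X')(-8))) = Mul(9, Add(-35, Pow(-8, 3))) = Mul(9, Add(-35, -512)) = Mul(9, -547) = -4923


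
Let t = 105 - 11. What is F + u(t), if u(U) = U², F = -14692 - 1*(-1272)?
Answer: -4584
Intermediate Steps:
F = -13420 (F = -14692 + 1272 = -13420)
t = 94
F + u(t) = -13420 + 94² = -13420 + 8836 = -4584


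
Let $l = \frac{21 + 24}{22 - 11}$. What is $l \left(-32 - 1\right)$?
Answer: $-135$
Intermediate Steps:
$l = \frac{45}{11} \approx 4.0909$
$l \left(-32 - 1\right) = \frac{45 \left(-32 - 1\right)}{11} = \frac{45}{11} \left(-33\right) = -135$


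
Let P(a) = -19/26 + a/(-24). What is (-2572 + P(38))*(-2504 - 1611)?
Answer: 1652555195/156 ≈ 1.0593e+7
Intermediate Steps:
P(a) = -19/26 - a/24 (P(a) = -19*1/26 + a*(-1/24) = -19/26 - a/24)
(-2572 + P(38))*(-2504 - 1611) = (-2572 + (-19/26 - 1/24*38))*(-2504 - 1611) = (-2572 + (-19/26 - 19/12))*(-4115) = (-2572 - 361/156)*(-4115) = -401593/156*(-4115) = 1652555195/156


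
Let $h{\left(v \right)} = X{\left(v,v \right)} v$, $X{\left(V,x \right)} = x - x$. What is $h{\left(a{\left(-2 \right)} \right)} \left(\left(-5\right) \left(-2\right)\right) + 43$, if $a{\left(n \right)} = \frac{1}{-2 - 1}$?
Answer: $43$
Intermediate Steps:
$X{\left(V,x \right)} = 0$
$a{\left(n \right)} = - \frac{1}{3}$ ($a{\left(n \right)} = \frac{1}{-3} = - \frac{1}{3}$)
$h{\left(v \right)} = 0$ ($h{\left(v \right)} = 0 v = 0$)
$h{\left(a{\left(-2 \right)} \right)} \left(\left(-5\right) \left(-2\right)\right) + 43 = 0 \left(\left(-5\right) \left(-2\right)\right) + 43 = 0 \cdot 10 + 43 = 0 + 43 = 43$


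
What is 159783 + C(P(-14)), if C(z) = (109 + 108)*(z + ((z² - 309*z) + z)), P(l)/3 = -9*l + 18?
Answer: 11877783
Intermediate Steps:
P(l) = 54 - 27*l (P(l) = 3*(-9*l + 18) = 3*(18 - 9*l) = 54 - 27*l)
C(z) = -66619*z + 217*z² (C(z) = 217*(z + (z² - 308*z)) = 217*(z² - 307*z) = -66619*z + 217*z²)
159783 + C(P(-14)) = 159783 + 217*(54 - 27*(-14))*(-307 + (54 - 27*(-14))) = 159783 + 217*(54 + 378)*(-307 + (54 + 378)) = 159783 + 217*432*(-307 + 432) = 159783 + 217*432*125 = 159783 + 11718000 = 11877783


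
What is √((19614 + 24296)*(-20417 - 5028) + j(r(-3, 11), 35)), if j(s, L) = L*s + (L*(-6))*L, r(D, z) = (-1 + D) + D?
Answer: I*√1117297545 ≈ 33426.0*I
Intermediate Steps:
r(D, z) = -1 + 2*D
j(s, L) = -6*L² + L*s (j(s, L) = L*s + (-6*L)*L = L*s - 6*L² = -6*L² + L*s)
√((19614 + 24296)*(-20417 - 5028) + j(r(-3, 11), 35)) = √((19614 + 24296)*(-20417 - 5028) + 35*((-1 + 2*(-3)) - 6*35)) = √(43910*(-25445) + 35*((-1 - 6) - 210)) = √(-1117289950 + 35*(-7 - 210)) = √(-1117289950 + 35*(-217)) = √(-1117289950 - 7595) = √(-1117297545) = I*√1117297545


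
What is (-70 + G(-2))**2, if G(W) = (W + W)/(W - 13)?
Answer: 1094116/225 ≈ 4862.7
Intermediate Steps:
G(W) = 2*W/(-13 + W) (G(W) = (2*W)/(-13 + W) = 2*W/(-13 + W))
(-70 + G(-2))**2 = (-70 + 2*(-2)/(-13 - 2))**2 = (-70 + 2*(-2)/(-15))**2 = (-70 + 2*(-2)*(-1/15))**2 = (-70 + 4/15)**2 = (-1046/15)**2 = 1094116/225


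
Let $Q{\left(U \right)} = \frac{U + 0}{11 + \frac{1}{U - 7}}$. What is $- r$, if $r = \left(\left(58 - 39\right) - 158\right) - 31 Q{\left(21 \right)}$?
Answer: $\frac{989}{5} \approx 197.8$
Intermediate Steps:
$Q{\left(U \right)} = \frac{U}{11 + \frac{1}{-7 + U}}$
$r = - \frac{989}{5}$ ($r = \left(\left(58 - 39\right) - 158\right) - 31 \frac{21 \left(-7 + 21\right)}{-76 + 11 \cdot 21} = \left(19 - 158\right) - 31 \cdot 21 \frac{1}{-76 + 231} \cdot 14 = -139 - 31 \cdot 21 \cdot \frac{1}{155} \cdot 14 = -139 - \frac{294}{5} = - \frac{989}{5} \approx -197.8$)
$- r = \left(-1\right) \left(- \frac{989}{5}\right) = \frac{989}{5}$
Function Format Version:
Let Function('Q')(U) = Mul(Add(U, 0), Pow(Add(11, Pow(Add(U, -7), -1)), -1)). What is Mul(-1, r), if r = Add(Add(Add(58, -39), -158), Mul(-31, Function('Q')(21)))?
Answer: Rational(989, 5) ≈ 197.80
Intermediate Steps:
Function('Q')(U) = Mul(U, Pow(Add(11, Pow(Add(-7, U), -1)), -1))
r = Rational(-989, 5) (r = Add(Add(Add(58, -39), -158), Mul(-31, Mul(21, Pow(Add(-76, Mul(11, 21)), -1), Add(-7, 21)))) = Add(Add(19, -158), Mul(-31, Mul(21, Pow(Add(-76, 231), -1), 14))) = Add(-139, Mul(-31, Mul(21, Pow(155, -1), 14))) = Add(-139, Mul(-31, Mul(21, Rational(1, 155), 14))) = Add(-139, Mul(-31, Rational(294, 155))) = Add(-139, Rational(-294, 5)) = Rational(-989, 5) ≈ -197.80)
Mul(-1, r) = Mul(-1, Rational(-989, 5)) = Rational(989, 5)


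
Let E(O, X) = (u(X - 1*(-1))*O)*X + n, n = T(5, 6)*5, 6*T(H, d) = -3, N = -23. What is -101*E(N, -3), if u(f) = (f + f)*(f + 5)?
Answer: 167761/2 ≈ 83881.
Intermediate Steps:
T(H, d) = -½ (T(H, d) = (⅙)*(-3) = -½)
u(f) = 2*f*(5 + f) (u(f) = (2*f)*(5 + f) = 2*f*(5 + f))
n = -5/2 (n = -½*5 = -5/2 ≈ -2.5000)
E(O, X) = -5/2 + 2*O*X*(1 + X)*(6 + X) (E(O, X) = ((2*(X - 1*(-1))*(5 + (X - 1*(-1))))*O)*X - 5/2 = ((2*(X + 1)*(5 + (X + 1)))*O)*X - 5/2 = ((2*(1 + X)*(5 + (1 + X)))*O)*X - 5/2 = ((2*(1 + X)*(6 + X))*O)*X - 5/2 = (2*O*(1 + X)*(6 + X))*X - 5/2 = 2*O*X*(1 + X)*(6 + X) - 5/2 = -5/2 + 2*O*X*(1 + X)*(6 + X))
-101*E(N, -3) = -101*(-5/2 + 2*(-23)*(-3)*(1 - 3)*(6 - 3)) = -101*(-5/2 + 2*(-23)*(-3)*(-2)*3) = -101*(-5/2 - 828) = -101*(-1661/2) = 167761/2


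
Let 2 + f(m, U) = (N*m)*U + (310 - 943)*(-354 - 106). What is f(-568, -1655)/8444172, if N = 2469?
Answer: 68272057/248358 ≈ 274.89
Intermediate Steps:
f(m, U) = 291178 + 2469*U*m (f(m, U) = -2 + ((2469*m)*U + (310 - 943)*(-354 - 106)) = -2 + (2469*U*m - 633*(-460)) = -2 + (2469*U*m + 291180) = -2 + (291180 + 2469*U*m) = 291178 + 2469*U*m)
f(-568, -1655)/8444172 = (291178 + 2469*(-1655)*(-568))/8444172 = (291178 + 2320958760)*(1/8444172) = 2321249938*(1/8444172) = 68272057/248358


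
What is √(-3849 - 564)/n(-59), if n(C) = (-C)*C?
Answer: -I*√4413/3481 ≈ -0.019084*I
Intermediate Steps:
n(C) = -C²
√(-3849 - 564)/n(-59) = √(-3849 - 564)/((-1*(-59)²)) = √(-4413)/((-1*3481)) = (I*√4413)/(-3481) = (I*√4413)*(-1/3481) = -I*√4413/3481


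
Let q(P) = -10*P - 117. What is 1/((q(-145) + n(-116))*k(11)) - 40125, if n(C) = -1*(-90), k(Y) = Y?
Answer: -628076624/15653 ≈ -40125.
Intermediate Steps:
n(C) = 90
q(P) = -117 - 10*P
1/((q(-145) + n(-116))*k(11)) - 40125 = 1/(((-117 - 10*(-145)) + 90)*11) - 40125 = (1/11)/((-117 + 1450) + 90) - 40125 = (1/11)/(1333 + 90) - 40125 = (1/11)/1423 - 40125 = (1/1423)*(1/11) - 40125 = 1/15653 - 40125 = -628076624/15653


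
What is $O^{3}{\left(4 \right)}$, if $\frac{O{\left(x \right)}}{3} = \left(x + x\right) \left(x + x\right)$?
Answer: $7077888$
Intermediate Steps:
$O{\left(x \right)} = 12 x^{2}$ ($O{\left(x \right)} = 3 \left(x + x\right) \left(x + x\right) = 3 \cdot 2 x 2 x = 3 \cdot 4 x^{2} = 12 x^{2}$)
$O^{3}{\left(4 \right)} = \left(12 \cdot 4^{2}\right)^{3} = \left(12 \cdot 16\right)^{3} = 192^{3} = 7077888$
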